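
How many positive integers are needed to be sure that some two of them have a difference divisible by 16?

Two integers differ by a multiple of 16 exactly when they share a remainder mod 16.
There are 16 residue classes mod 16, so 16 integers can all lie in distinct classes.
One more integer must repeat a residue, giving a difference divisible by 16. So n = 16 + 1 = 17.

17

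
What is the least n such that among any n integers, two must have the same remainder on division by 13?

14

Two integers differ by a multiple of 13 exactly when they share a remainder mod 13.
There are 13 residue classes mod 13, so 13 integers can all lie in distinct classes.
One more integer must repeat a residue, giving a difference divisible by 13. So n = 13 + 1 = 14.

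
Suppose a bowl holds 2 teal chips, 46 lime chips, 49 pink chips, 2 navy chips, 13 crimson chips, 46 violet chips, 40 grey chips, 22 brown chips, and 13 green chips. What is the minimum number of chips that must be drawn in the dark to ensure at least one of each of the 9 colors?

The hardest color to obtain is teal: we could draw every other chip first — 233 − 2 = 231 chips — without a single teal one.
The next draw must be teal, so 231 + 1 = 232.

232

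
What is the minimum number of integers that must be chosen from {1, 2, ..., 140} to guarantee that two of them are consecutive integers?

71

Partition {1, …, 140} into 70 pairs: {1,2}, {3,4}, …, {139,140}.
Choosing 70 integers — say the 70 even numbers 2, 4, …, 140 — takes one from each pair and avoids the property.
Choosing 71 forces two into the same pair by pigeonhole, and those are consecutive. So 71.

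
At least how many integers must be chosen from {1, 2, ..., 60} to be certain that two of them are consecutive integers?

31

Partition {1, …, 60} into 30 pairs: {1,2}, {3,4}, …, {59,60}.
Choosing 30 integers — say the 30 even numbers 2, 4, …, 60 — takes one from each pair and avoids the property.
Choosing 31 forces two into the same pair by pigeonhole, and those are consecutive. So 31.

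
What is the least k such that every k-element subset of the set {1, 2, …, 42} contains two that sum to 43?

22

Partition {1, …, 42} into 21 pairs: {1,42}, {2,41}, …, {21,22}.
Choosing 21 integers — say the integers 1 through 21 — takes one from each pair and avoids the property.
Choosing 22 forces two into the same pair by pigeonhole, and those sum to 43. So 22.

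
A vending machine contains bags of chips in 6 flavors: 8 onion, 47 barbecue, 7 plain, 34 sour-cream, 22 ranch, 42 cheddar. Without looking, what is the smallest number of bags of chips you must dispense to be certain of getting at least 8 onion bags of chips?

160

To avoid onion bags of chips as long as possible, exhaust the other 5 flavors first.
The worst case draws every non-onion bag of chips first: 47 + 7 + 34 + 22 + 42 = 152.
The next 8 draws are then forced to be onion, giving 152 + 8 = 160.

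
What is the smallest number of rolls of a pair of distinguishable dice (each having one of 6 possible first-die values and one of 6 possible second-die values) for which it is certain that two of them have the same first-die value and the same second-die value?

37

There are 6 × 6 = 36 (first-die value, second-die value) combinations acting as pigeonholes.
With 36 rolls of a pair of distinguishable dice we could place one in each, avoiding any repeat.
One more forces some (first-die value, second-die value) pair to hold 2, so 36 + 1 = 37.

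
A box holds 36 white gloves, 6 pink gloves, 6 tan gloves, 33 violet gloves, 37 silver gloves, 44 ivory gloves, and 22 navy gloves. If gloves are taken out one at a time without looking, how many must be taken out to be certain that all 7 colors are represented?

179

The hardest color to obtain is pink: we could draw every other glove first — 184 − 6 = 178 gloves — without a single pink one.
The next draw must be pink, so 178 + 1 = 179.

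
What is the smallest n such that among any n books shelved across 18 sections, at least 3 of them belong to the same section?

37

There are 18 sections acting as pigeonholes.
With 18 × 2 = 36 books we could place exactly 2 in each, with no class reaching 3.
One more forces some class to hold 3, so 36 + 1 = 37.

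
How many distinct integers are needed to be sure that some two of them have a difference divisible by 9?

10

Two integers differ by a multiple of 9 exactly when they share a remainder mod 9.
There are 9 residue classes mod 9, so 9 integers can all lie in distinct classes.
One more integer must repeat a residue, giving a difference divisible by 9. So n = 9 + 1 = 10.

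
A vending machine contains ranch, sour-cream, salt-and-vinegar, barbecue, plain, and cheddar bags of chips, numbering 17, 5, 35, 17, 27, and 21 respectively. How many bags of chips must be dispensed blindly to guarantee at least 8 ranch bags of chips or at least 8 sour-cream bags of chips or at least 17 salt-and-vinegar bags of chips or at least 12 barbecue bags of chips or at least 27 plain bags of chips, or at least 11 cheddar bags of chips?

The worst case stops just short of every target: 7 ranch, all 5 sour-cream, 16 salt-and-vinegar, 11 barbecue, 26 plain, 10 cheddar — 7 + 5 + 16 + 11 + 26 + 10 = 75 bags of chips.
One more bag of chips must push some flavor to its target, so 75 + 1 = 76.

76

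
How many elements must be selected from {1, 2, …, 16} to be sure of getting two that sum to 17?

9

Partition {1, …, 16} into 8 pairs: {1,16}, {2,15}, …, {8,9}.
Choosing 8 integers — say the integers 1 through 8 — takes one from each pair and avoids the property.
Choosing 9 forces two into the same pair by pigeonhole, and those sum to 17. So 9.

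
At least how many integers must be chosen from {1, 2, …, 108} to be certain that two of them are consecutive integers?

Partition {1, …, 108} into 54 pairs: {1,2}, {3,4}, …, {107,108}.
Choosing 54 integers — say the 54 even numbers 2, 4, …, 108 — takes one from each pair and avoids the property.
Choosing 55 forces two into the same pair by pigeonhole, and those are consecutive. So 55.

55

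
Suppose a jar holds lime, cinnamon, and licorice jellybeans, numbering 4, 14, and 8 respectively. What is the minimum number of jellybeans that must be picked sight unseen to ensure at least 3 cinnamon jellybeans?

To avoid cinnamon jellybeans as long as possible, exhaust the other 2 flavors first.
The worst case draws every non-cinnamon jellybean first: 4 + 8 = 12.
The next 3 draws are then forced to be cinnamon, giving 12 + 3 = 15.

15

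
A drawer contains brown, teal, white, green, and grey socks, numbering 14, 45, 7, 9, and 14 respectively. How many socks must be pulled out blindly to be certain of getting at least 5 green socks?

85

To avoid green socks as long as possible, exhaust the other 4 colors first.
The worst case draws every non-green sock first: 14 + 45 + 7 + 14 = 80.
The next 5 draws are then forced to be green, giving 80 + 5 = 85.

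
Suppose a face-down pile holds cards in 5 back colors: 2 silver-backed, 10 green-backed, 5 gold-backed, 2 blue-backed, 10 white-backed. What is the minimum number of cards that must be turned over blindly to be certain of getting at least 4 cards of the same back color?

14

Treat the 5 back colors as pigeonholes.
In the worst case we take at most 3 of each back color, but all 2 silver-backed and all 2 blue-backed (fewer than 3), giving 2 + 3 + 3 + 2 + 3 = 13.
One more card then forces some back color to 4, so 13 + 1 = 14.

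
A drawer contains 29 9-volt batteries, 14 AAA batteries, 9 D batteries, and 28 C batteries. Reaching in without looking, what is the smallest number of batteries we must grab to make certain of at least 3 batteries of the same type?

9

The worst case takes 2 batteries of each type without reaching 3 of any: 4 × 2 = 8.
The next battery must bring some type to 3, so 8 + 1 = 9.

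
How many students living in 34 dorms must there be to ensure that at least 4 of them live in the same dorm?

There are 34 dorms acting as pigeonholes.
With 34 × 3 = 102 students we could place exactly 3 in each, with no class reaching 4.
One more forces some class to hold 4, so 102 + 1 = 103.

103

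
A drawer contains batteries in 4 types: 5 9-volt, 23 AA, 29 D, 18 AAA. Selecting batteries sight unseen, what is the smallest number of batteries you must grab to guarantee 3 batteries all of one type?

The worst case takes 2 batteries of each type without reaching 3 of any: 4 × 2 = 8.
The next battery must bring some type to 3, so 8 + 1 = 9.

9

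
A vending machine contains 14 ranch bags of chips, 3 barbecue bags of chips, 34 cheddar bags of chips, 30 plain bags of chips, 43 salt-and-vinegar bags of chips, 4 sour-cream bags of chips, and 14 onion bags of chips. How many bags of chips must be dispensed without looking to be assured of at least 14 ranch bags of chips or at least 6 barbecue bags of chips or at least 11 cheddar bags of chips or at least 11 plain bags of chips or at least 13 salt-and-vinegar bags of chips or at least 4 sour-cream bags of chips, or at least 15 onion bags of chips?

The worst case stops just short of every target: 13 ranch, all 3 barbecue, 10 cheddar, 10 plain, 12 salt-and-vinegar, 3 sour-cream, 14 onion — 13 + 3 + 10 + 10 + 12 + 3 + 14 = 65 bags of chips.
One more bag of chips must push some flavor to its target, so 65 + 1 = 66.

66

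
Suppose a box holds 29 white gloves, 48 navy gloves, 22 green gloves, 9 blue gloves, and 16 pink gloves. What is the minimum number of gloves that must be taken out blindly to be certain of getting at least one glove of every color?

The hardest color to obtain is blue: we could draw every other glove first — 124 − 9 = 115 gloves — without a single blue one.
The next draw must be blue, so 115 + 1 = 116.

116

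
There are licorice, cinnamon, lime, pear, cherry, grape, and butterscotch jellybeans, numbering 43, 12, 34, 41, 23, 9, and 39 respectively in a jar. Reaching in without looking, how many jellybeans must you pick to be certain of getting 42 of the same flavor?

Treat the 7 flavors as pigeonholes.
In the worst case we take at most 41 of each flavor, but all 12 cinnamon, all 34 lime, all 23 cherry, all 9 grape, and all 39 butterscotch (fewer than 41), giving 41 + 12 + 34 + 41 + 23 + 9 + 39 = 199.
One more jellybean then forces some flavor to 42, so 199 + 1 = 200.

200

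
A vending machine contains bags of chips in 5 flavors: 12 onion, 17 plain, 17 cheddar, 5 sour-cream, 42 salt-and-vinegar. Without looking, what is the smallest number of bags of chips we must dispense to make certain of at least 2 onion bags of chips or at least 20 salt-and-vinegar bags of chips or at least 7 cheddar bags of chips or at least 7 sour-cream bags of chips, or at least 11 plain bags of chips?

42

The worst case stops just short of every target: 1 onion, 10 plain, 6 cheddar, all 5 sour-cream, 19 salt-and-vinegar — 1 + 10 + 6 + 5 + 19 = 41 bags of chips.
One more bag of chips must push some flavor to its target, so 41 + 1 = 42.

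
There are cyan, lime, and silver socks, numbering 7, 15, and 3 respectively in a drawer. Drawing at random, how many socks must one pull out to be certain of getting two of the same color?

4

The worst case takes 1 sock of each color without reaching 2 of any: 3 × 1 = 3.
The next sock must bring some color to 2, so 3 + 1 = 4.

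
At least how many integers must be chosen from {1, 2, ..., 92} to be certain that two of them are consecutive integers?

Partition {1, …, 92} into 46 pairs: {1,2}, {3,4}, …, {91,92}.
Choosing 46 integers — say the 46 even numbers 2, 4, …, 92 — takes one from each pair and avoids the property.
Choosing 47 forces two into the same pair by pigeonhole, and those are consecutive. So 47.

47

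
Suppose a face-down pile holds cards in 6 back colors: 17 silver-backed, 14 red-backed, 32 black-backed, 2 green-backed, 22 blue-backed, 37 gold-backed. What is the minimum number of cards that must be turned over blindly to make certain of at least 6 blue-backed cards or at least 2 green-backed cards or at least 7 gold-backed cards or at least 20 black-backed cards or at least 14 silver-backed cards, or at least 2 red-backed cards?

The worst case stops just short of every target: 13 silver-backed, 1 red-backed, 19 black-backed, 1 green-backed, 5 blue-backed, 6 gold-backed — 13 + 1 + 19 + 1 + 5 + 6 = 45 cards.
One more card must push some back color to its target, so 45 + 1 = 46.

46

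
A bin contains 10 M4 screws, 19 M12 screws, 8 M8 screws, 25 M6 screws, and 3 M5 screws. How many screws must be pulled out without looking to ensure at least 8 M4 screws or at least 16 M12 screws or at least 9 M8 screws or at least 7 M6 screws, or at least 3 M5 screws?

The worst case stops just short of every target: 7 M4, 15 M12, 8 M8, 6 M6, 2 M5 — 7 + 15 + 8 + 6 + 2 = 38 screws.
One more screw must push some size to its target, so 38 + 1 = 39.

39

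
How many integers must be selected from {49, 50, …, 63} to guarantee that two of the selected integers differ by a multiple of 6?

7

Group the integers by remainder mod 6; there are 6 residue classes, each nonempty in this range.
Choosing one from each class (6 integers) avoids any shared remainder.
One more choice must repeat a class, so two differ by a multiple of 6. Hence 6 + 1 = 7.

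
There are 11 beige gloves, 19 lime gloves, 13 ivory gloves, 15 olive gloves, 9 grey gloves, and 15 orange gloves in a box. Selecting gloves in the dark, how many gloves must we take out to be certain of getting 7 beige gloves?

The worst case draws every non-beige glove first: 19 + 13 + 15 + 9 + 15 = 71.
The next 7 draws are then forced to be beige, giving 71 + 7 = 78.

78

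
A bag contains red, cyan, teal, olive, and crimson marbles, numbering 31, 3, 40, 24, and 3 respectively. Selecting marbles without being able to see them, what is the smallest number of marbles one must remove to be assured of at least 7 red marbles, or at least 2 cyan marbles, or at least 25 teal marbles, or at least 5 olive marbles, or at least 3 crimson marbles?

The worst case stops just short of every target: 6 red, 1 cyan, 24 teal, 4 olive, 2 crimson — 6 + 1 + 24 + 4 + 2 = 37 marbles.
One more marble must push some color to its target, so 37 + 1 = 38.

38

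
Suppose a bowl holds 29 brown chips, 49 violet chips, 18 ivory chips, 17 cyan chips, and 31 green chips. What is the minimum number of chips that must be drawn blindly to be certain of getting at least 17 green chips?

The worst case draws every non-green chip first: 29 + 49 + 18 + 17 = 113.
The next 17 draws are then forced to be green, giving 113 + 17 = 130.

130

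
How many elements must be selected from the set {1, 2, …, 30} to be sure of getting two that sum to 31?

Partition {1, …, 30} into 15 pairs: {1,30}, {2,29}, …, {15,16}.
Choosing 15 integers — say the integers 1 through 15 — takes one from each pair and avoids the property.
Choosing 16 forces two into the same pair by pigeonhole, and those sum to 31. So 16.

16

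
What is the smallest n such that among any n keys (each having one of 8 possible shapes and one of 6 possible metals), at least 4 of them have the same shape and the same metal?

There are 8 × 6 = 48 (shape, metal) combinations acting as pigeonholes.
With 48 × 3 = 144 keys we could place exactly 3 in each, with no (shape, metal) pair reaching 4.
One more forces some (shape, metal) pair to hold 4, so 144 + 1 = 145.

145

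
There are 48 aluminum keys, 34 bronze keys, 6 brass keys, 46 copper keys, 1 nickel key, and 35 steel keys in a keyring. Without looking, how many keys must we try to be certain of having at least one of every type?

170

The hardest type to obtain is nickel: we could draw every other key first — 170 − 1 = 169 keys — without a single nickel one.
The next draw must be nickel, so 169 + 1 = 170.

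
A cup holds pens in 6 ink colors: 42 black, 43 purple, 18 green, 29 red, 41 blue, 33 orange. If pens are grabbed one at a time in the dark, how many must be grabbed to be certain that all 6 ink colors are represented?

189

The hardest ink color to obtain is green: we could draw every other pen first — 206 − 18 = 188 pens — without a single green one.
The next draw must be green, so 188 + 1 = 189.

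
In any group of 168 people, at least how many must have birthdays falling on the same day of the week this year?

24

If each of the 7 days of the week held at most 23, the total would be at most 7 × 23 = 161 < 168, a contradiction.
So at least one holds ⌈168/7⌉ = 24.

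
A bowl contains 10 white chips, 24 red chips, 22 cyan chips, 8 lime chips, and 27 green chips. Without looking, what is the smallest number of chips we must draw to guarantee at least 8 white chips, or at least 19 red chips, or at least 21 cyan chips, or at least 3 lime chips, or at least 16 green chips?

63

The worst case stops just short of every target: 7 white, 18 red, 20 cyan, 2 lime, 15 green — 7 + 18 + 20 + 2 + 15 = 62 chips.
One more chip must push some color to its target, so 62 + 1 = 63.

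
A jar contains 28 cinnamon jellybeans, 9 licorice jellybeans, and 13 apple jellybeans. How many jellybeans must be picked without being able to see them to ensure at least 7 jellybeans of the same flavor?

Treat the 3 flavors as pigeonholes.
The worst case takes 6 jellybeans of each flavor without reaching 7 of any: 3 × 6 = 18.
The next jellybean must bring some flavor to 7, so 18 + 1 = 19.

19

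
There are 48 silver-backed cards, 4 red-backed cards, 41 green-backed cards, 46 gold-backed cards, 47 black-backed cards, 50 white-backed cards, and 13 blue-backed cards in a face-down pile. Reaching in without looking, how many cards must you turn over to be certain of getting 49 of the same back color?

Treat the 7 back colors as pigeonholes.
In the worst case we take at most 48 of each back color, but all 4 red-backed, all 41 green-backed, all 46 gold-backed, all 47 black-backed, and all 13 blue-backed (fewer than 48), giving 48 + 4 + 41 + 46 + 47 + 48 + 13 = 247.
One more card then forces some back color to 49, so 247 + 1 = 248.

248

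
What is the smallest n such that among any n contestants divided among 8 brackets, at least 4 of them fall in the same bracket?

There are 8 brackets acting as pigeonholes.
With 8 × 3 = 24 contestants we could place exactly 3 in each, with no class reaching 4.
One more forces some class to hold 4, so 24 + 1 = 25.

25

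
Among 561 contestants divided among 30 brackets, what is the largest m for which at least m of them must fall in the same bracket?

The 561 contestants fall into 30 brackets.
If each of the 30 brackets held at most 18, the total would be at most 30 × 18 = 540 < 561, a contradiction.
So at least one holds ⌈561/30⌉ = 19.

19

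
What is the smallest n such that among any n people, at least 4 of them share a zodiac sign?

There are 12 zodiac signs acting as pigeonholes.
With 12 × 3 = 36 people we could place exactly 3 in each, with no class reaching 4.
One more forces some class to hold 4, so 36 + 1 = 37.

37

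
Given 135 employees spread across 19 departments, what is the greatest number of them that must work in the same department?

If each of the 19 departments held at most 7, the total would be at most 19 × 7 = 133 < 135, a contradiction.
So at least one holds ⌈135/19⌉ = 8.

8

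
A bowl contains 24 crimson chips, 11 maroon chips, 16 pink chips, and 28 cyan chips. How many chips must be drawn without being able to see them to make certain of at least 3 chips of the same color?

9

Treat the 4 colors as pigeonholes.
The worst case takes 2 chips of each color without reaching 3 of any: 4 × 2 = 8.
The next chip must bring some color to 3, so 8 + 1 = 9.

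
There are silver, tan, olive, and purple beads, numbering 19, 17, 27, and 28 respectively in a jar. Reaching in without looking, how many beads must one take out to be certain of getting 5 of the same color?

17

The worst case takes 4 beads of each color without reaching 5 of any: 4 × 4 = 16.
The next bead must bring some color to 5, so 16 + 1 = 17.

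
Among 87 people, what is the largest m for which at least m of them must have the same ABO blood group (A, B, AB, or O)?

There are 4 ABO blood groups, which serve as the pigeonholes.
If each of the 4 ABO blood groups held at most 21, the total would be at most 4 × 21 = 84 < 87, a contradiction.
So at least one holds ⌈87/4⌉ = 22.

22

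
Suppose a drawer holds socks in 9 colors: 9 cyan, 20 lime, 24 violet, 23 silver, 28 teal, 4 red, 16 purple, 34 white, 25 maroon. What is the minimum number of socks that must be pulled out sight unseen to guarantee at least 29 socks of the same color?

In the worst case we take at most 28 of each color, but all 9 cyan, all 20 lime, all 24 violet, all 23 silver, all 4 red, all 16 purple, and all 25 maroon (fewer than 28), giving 9 + 20 + 24 + 23 + 28 + 4 + 16 + 28 + 25 = 177.
One more sock then forces some color to 29, so 177 + 1 = 178.

178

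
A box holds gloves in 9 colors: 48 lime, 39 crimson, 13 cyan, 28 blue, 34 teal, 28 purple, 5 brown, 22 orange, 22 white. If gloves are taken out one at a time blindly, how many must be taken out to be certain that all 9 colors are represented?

235

The hardest color to obtain is brown: we could draw every other glove first — 239 − 5 = 234 gloves — without a single brown one.
The next draw must be brown, so 234 + 1 = 235.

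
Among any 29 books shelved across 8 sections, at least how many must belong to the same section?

4

The 29 books fall into 8 sections.
If each of the 8 sections held at most 3, the total would be at most 8 × 3 = 24 < 29, a contradiction.
So at least one holds ⌈29/8⌉ = 4.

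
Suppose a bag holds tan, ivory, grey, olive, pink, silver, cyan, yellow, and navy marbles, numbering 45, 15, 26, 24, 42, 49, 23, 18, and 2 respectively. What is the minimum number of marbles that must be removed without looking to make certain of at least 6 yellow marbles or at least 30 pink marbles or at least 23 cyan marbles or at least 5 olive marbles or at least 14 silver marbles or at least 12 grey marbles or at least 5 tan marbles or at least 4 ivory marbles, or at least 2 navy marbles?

93

Each of the 9 colors has its own threshold; avoid all of them simultaneously.
The worst case stops just short of every target: 4 tan, 3 ivory, 11 grey, 4 olive, 29 pink, 13 silver, 22 cyan, 5 yellow, 1 navy — 4 + 3 + 11 + 4 + 29 + 13 + 22 + 5 + 1 = 92 marbles.
One more marble must push some color to its target, so 92 + 1 = 93.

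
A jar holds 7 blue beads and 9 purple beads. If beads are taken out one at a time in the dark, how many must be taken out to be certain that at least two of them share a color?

3

The worst case takes 1 bead of each color without reaching 2 of any: 2 × 1 = 2.
The next bead must bring some color to 2, so 2 + 1 = 3.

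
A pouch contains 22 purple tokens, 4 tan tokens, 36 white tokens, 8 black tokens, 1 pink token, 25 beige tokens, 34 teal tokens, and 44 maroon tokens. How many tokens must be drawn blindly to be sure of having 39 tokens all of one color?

In the worst case we take at most 38 of each color, but all 22 purple, all 4 tan, all 36 white, all 8 black, all 1 pink, all 25 beige, and all 34 teal (fewer than 38), giving 22 + 4 + 36 + 8 + 1 + 25 + 34 + 38 = 168.
One more token then forces some color to 39, so 168 + 1 = 169.

169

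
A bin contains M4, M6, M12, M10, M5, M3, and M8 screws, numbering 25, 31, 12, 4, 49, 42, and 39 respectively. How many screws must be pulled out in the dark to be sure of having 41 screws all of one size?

Treat the 7 sizes as pigeonholes.
In the worst case we take at most 40 of each size, but all 25 M4, all 31 M6, all 12 M12, all 4 M10, and all 39 M8 (fewer than 40), giving 25 + 31 + 12 + 4 + 40 + 40 + 39 = 191.
One more screw then forces some size to 41, so 191 + 1 = 192.

192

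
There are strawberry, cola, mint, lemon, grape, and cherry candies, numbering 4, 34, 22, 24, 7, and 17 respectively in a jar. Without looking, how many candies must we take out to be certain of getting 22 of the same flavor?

In the worst case we take at most 21 of each flavor, but all 4 strawberry, all 7 grape, and all 17 cherry (fewer than 21), giving 4 + 21 + 21 + 21 + 7 + 17 = 91.
One more candy then forces some flavor to 22, so 91 + 1 = 92.

92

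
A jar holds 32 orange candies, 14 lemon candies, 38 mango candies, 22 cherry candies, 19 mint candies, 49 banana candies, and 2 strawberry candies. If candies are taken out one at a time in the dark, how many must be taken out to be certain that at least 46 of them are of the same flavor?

173

In the worst case we take at most 45 of each flavor, but all 32 orange, all 14 lemon, all 38 mango, all 22 cherry, all 19 mint, and all 2 strawberry (fewer than 45), giving 32 + 14 + 38 + 22 + 19 + 45 + 2 = 172.
One more candy then forces some flavor to 46, so 172 + 1 = 173.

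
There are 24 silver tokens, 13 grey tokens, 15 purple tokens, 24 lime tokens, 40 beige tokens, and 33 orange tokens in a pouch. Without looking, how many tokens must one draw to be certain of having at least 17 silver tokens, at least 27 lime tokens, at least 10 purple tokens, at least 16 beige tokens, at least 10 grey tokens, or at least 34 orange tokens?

Each of the 6 colors has its own threshold; avoid all of them simultaneously.
The worst case stops just short of every target: 16 silver, 9 grey, 9 purple, all 24 lime, 15 beige, 33 orange — 16 + 9 + 9 + 24 + 15 + 33 = 106 tokens.
One more token must push some color to its target, so 106 + 1 = 107.

107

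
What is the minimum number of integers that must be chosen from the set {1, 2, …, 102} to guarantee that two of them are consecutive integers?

Partition {1, …, 102} into 51 pairs: {1,2}, {3,4}, …, {101,102}.
Choosing 51 integers — say the 51 even numbers 2, 4, …, 102 — takes one from each pair and avoids the property.
Choosing 52 forces two into the same pair by pigeonhole, and those are consecutive. So 52.

52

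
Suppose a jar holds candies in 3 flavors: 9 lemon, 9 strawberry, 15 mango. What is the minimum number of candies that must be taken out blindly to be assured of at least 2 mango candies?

20

The worst case draws every non-mango candy first: 9 + 9 = 18.
The next 2 draws are then forced to be mango, giving 18 + 2 = 20.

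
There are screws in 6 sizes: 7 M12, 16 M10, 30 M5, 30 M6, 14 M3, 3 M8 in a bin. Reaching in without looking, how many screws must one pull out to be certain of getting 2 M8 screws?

The worst case draws every non-M8 screw first: 7 + 16 + 30 + 30 + 14 = 97.
The next 2 draws are then forced to be M8, giving 97 + 2 = 99.

99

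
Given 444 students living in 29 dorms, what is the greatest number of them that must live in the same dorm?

If each of the 29 dorms held at most 15, the total would be at most 29 × 15 = 435 < 444, a contradiction.
So at least one holds ⌈444/29⌉ = 16.

16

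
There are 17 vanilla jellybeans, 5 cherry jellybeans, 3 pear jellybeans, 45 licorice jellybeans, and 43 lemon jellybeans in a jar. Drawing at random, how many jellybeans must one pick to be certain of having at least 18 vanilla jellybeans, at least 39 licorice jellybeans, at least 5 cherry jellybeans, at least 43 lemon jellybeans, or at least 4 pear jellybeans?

The worst case stops just short of every target: 17 vanilla, 4 cherry, 3 pear, 38 licorice, 42 lemon — 17 + 4 + 3 + 38 + 42 = 104 jellybeans.
One more jellybean must push some flavor to its target, so 104 + 1 = 105.

105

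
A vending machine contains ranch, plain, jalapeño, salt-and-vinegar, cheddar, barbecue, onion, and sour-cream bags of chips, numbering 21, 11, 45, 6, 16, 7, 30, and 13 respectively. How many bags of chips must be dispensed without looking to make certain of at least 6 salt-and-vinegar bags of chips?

149

The worst case draws every non-salt-and-vinegar bag of chips first: 21 + 11 + 45 + 16 + 7 + 30 + 13 = 143.
The next 6 draws are then forced to be salt-and-vinegar, giving 143 + 6 = 149.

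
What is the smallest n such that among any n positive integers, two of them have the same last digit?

11

There are 10 possible last digits acting as pigeonholes.
With 10 positive integers we could place one in each, avoiding any repeat.
One more forces some class to hold 2, so 10 + 1 = 11.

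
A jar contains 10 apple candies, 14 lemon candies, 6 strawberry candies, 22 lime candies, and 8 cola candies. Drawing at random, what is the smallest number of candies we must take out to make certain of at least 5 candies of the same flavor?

21

Treat the 5 flavors as pigeonholes.
The worst case takes 4 candies of each flavor without reaching 5 of any: 5 × 4 = 20.
The next candy must bring some flavor to 5, so 20 + 1 = 21.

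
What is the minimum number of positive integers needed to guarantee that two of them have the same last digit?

There are 10 possible last digits acting as pigeonholes.
With 10 positive integers we could place one in each, avoiding any repeat.
One more forces some class to hold 2, so 10 + 1 = 11.

11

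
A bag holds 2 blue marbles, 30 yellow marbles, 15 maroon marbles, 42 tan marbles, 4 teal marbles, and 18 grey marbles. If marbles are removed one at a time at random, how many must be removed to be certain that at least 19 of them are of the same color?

Treat the 6 colors as pigeonholes.
In the worst case we take at most 18 of each color, but all 2 blue, all 15 maroon, and all 4 teal (fewer than 18), giving 2 + 18 + 15 + 18 + 4 + 18 = 75.
One more marble then forces some color to 19, so 75 + 1 = 76.

76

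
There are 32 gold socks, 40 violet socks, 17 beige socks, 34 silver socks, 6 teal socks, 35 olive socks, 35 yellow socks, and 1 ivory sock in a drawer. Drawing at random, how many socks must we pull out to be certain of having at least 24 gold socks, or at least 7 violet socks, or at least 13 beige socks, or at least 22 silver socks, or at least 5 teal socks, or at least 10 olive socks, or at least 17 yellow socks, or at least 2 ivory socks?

93

Each of the 8 colors has its own threshold; avoid all of them simultaneously.
The worst case stops just short of every target: 23 gold, 6 violet, 12 beige, 21 silver, 4 teal, 9 olive, 16 yellow, 1 ivory — 23 + 6 + 12 + 21 + 4 + 9 + 16 + 1 = 92 socks.
One more sock must push some color to its target, so 92 + 1 = 93.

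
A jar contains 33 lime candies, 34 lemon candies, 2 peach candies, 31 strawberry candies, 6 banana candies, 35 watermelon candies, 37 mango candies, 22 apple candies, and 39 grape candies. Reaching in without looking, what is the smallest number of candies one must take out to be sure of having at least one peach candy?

238

To avoid peach candies as long as possible, exhaust the other 8 flavors first.
The worst case draws every non-peach candy first: 33 + 34 + 31 + 6 + 35 + 37 + 22 + 39 = 237.
The next draw is then forced to be peach, giving 237 + 1 = 238.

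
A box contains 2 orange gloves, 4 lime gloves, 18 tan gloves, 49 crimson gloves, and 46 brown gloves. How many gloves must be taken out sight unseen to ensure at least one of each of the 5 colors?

118

The hardest color to obtain is orange: we could draw every other glove first — 119 − 2 = 117 gloves — without a single orange one.
The next draw must be orange, so 117 + 1 = 118.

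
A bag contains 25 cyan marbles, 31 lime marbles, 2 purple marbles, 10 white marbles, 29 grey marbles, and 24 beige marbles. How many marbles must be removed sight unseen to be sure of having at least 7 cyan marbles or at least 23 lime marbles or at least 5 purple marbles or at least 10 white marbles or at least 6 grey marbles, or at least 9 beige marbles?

53

The worst case stops just short of every target: 6 cyan, 22 lime, all 2 purple, 9 white, 5 grey, 8 beige — 6 + 22 + 2 + 9 + 5 + 8 = 52 marbles.
One more marble must push some color to its target, so 52 + 1 = 53.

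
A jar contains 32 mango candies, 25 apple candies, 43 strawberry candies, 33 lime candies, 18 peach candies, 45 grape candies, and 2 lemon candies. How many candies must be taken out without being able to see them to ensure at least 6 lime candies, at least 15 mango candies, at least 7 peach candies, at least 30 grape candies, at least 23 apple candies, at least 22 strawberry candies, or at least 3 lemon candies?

The worst case stops just short of every target: 14 mango, 22 apple, 21 strawberry, 5 lime, 6 peach, 29 grape, 2 lemon — 14 + 22 + 21 + 5 + 6 + 29 + 2 = 99 candies.
One more candy must push some flavor to its target, so 99 + 1 = 100.

100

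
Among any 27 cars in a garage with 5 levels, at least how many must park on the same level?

6

If each of the 5 levels held at most 5, the total would be at most 5 × 5 = 25 < 27, a contradiction.
So at least one holds ⌈27/5⌉ = 6.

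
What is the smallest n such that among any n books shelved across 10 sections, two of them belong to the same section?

There are 10 sections acting as pigeonholes.
With 10 books we could place one in each, avoiding any repeat.
One more forces some class to hold 2, so 10 + 1 = 11.

11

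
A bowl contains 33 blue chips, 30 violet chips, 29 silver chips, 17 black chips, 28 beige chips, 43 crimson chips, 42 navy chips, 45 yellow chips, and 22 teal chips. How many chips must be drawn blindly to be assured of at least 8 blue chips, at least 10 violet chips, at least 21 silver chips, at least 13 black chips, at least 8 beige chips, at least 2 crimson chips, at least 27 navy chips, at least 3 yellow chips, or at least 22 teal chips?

106

Each of the 9 colors has its own threshold; avoid all of them simultaneously.
The worst case stops just short of every target: 7 blue, 9 violet, 20 silver, 12 black, 7 beige, 1 crimson, 26 navy, 2 yellow, 21 teal — 7 + 9 + 20 + 12 + 7 + 1 + 26 + 2 + 21 = 105 chips.
One more chip must push some color to its target, so 105 + 1 = 106.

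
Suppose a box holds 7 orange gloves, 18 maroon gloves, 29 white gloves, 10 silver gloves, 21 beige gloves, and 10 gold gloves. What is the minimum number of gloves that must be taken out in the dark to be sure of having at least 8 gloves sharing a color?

Treat the 6 colors as pigeonholes.
The worst case takes 7 gloves of each color without reaching 8 of any: 6 × 7 = 42.
The next glove must bring some color to 8, so 42 + 1 = 43.

43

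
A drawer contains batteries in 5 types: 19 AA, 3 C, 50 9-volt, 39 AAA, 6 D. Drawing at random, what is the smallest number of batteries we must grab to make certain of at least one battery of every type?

115

The hardest type to obtain is C: we could draw every other battery first — 117 − 3 = 114 batteries — without a single C one.
The next draw must be C, so 114 + 1 = 115.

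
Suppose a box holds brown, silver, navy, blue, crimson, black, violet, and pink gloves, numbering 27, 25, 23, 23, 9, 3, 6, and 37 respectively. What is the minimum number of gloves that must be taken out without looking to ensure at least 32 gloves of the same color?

Treat the 8 colors as pigeonholes.
In the worst case we take at most 31 of each color, but all 27 brown, all 25 silver, all 23 navy, all 23 blue, all 9 crimson, all 3 black, and all 6 violet (fewer than 31), giving 27 + 25 + 23 + 23 + 9 + 3 + 6 + 31 = 147.
One more glove then forces some color to 32, so 147 + 1 = 148.

148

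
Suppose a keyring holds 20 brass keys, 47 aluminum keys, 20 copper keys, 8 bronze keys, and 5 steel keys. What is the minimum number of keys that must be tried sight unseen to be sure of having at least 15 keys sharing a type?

In the worst case we take at most 14 of each type, but all 8 bronze and all 5 steel (fewer than 14), giving 14 + 14 + 14 + 8 + 5 = 55.
One more key then forces some type to 15, so 55 + 1 = 56.

56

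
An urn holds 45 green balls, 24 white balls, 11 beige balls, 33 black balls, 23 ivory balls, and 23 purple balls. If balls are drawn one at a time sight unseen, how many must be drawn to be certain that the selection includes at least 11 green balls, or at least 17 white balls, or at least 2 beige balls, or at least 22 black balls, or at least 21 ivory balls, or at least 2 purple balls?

70

Each of the 6 colors has its own threshold; avoid all of them simultaneously.
The worst case stops just short of every target: 10 green, 16 white, 1 beige, 21 black, 20 ivory, 1 purple — 10 + 16 + 1 + 21 + 20 + 1 = 69 balls.
One more ball must push some color to its target, so 69 + 1 = 70.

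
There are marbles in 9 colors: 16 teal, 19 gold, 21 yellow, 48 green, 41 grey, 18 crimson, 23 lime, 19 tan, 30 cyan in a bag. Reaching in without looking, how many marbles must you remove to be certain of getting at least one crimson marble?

218

To avoid crimson marbles as long as possible, exhaust the other 8 colors first.
The worst case draws every non-crimson marble first: 16 + 19 + 21 + 48 + 41 + 23 + 19 + 30 = 217.
The next draw is then forced to be crimson, giving 217 + 1 = 218.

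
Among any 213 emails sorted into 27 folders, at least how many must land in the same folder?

8

The 213 emails fall into 27 folders.
If each of the 27 folders held at most 7, the total would be at most 27 × 7 = 189 < 213, a contradiction.
So at least one holds ⌈213/27⌉ = 8.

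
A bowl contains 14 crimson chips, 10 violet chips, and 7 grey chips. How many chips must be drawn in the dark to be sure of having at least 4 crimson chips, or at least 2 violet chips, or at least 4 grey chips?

Each of the 3 colors has its own threshold; avoid all of them simultaneously.
The worst case stops just short of every target: 3 crimson, 1 violet, 3 grey — 3 + 1 + 3 = 7 chips.
One more chip must push some color to its target, so 7 + 1 = 8.

8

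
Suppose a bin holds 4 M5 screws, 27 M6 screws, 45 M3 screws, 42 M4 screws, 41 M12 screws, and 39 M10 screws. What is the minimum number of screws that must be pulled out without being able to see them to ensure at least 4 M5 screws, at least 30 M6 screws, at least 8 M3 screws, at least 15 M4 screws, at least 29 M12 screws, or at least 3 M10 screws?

The worst case stops just short of every target: 3 M5, all 27 M6, 7 M3, 14 M4, 28 M12, 2 M10 — 3 + 27 + 7 + 14 + 28 + 2 = 81 screws.
One more screw must push some size to its target, so 81 + 1 = 82.

82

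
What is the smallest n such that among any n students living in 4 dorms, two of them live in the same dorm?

There are 4 dorms acting as pigeonholes.
With 4 students we could place one in each, avoiding any repeat.
One more forces some class to hold 2, so 4 + 1 = 5.

5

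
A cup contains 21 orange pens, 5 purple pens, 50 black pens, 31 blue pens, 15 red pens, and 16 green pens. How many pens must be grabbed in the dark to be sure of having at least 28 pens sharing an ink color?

Treat the 6 ink colors as pigeonholes.
In the worst case we take at most 27 of each ink color, but all 21 orange, all 5 purple, all 15 red, and all 16 green (fewer than 27), giving 21 + 5 + 27 + 27 + 15 + 16 = 111.
One more pen then forces some ink color to 28, so 111 + 1 = 112.

112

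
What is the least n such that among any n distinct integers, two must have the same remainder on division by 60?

Two integers differ by a multiple of 60 exactly when they share a remainder mod 60.
There are 60 residue classes mod 60, so 60 integers can all lie in distinct classes.
One more integer must repeat a residue, giving a difference divisible by 60. So n = 60 + 1 = 61.

61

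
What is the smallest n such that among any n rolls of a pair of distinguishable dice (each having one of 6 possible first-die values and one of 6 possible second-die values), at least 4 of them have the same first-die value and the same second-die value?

There are 6 × 6 = 36 (first-die value, second-die value) combinations acting as pigeonholes.
With 36 × 3 = 108 rolls of a pair of distinguishable dice we could place exactly 3 in each, with no (first-die value, second-die value) pair reaching 4.
One more forces some (first-die value, second-die value) pair to hold 4, so 108 + 1 = 109.

109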